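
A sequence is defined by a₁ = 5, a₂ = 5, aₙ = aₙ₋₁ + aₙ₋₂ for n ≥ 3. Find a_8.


Computing iteratively: 5, 5, 10, 15, 25, 40, 65, 105
a_8 = 105

a_8 = 105


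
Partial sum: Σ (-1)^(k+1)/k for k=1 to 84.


S = 1 - 1/2 + 1/3 - 1/4 + 1/5 - 1/6 + 1/7 - 1/8 ± ...
= 0.6872
(Full series converges to +ln(2) ≈ +0.6931)

S_84 = 0.6872


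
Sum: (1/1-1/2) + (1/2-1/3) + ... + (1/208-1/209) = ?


Telescoping: adjacent terms cancel.
= 1/1 - 1/209
= 1 - 1/209 = 208/209

Sum = 208/209


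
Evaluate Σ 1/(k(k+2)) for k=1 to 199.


1/(k(k+2)) = (1/2)·(1/k - 1/(k+2)) (partial fractions)
Telescoping: Σ = (1/2)·(1 + 1/2 - 1/200 - 1/201) = 59899/80400

Sum = 59899/80400


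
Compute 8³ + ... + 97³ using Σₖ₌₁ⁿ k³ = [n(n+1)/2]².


Σₖ₌8^97 k³ = [97·98/2]² − [7·8/2]²
= 22591009 − 784 = 22590225

Σk³ = 22590225


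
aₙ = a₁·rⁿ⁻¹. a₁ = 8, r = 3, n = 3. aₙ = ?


aₙ = a₁·r^(n-1)
= 8×3^2
= 8×9
= 72

a_3 = 72


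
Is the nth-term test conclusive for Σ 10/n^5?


lim(n→∞) 10/n^5 = 0
lim aₙ = 0 → nth-term test is INCONCLUSIVE
(Need other tests; this is actually a convergent p-series with p=5 > 1)

Inconclusive (lim aₙ = 0; need another test)


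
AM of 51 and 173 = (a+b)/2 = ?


AM = (51 + 173)/2 = 224/2 = 112

AM = 112


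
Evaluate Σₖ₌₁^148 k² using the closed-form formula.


n = 148
n(n+1)(2n+1)/6 = 148×149×297/6
= 6549444/6 = 1091574

Σk² = 1091574


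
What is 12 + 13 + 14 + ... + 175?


Σₖ₌12^175 k = Σₖ₌₁^175 k − Σₖ₌₁^11 k
= 175·176/2 − 11·12/2
= 15400 − 66 = 15334

Σk = 15334


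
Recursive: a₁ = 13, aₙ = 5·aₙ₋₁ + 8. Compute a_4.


Computing step by step:
a_1 = 13
a_2 = 73
a_3 = 373
a_4 = 1873


a_4 = 1873


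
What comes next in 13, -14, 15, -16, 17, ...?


Pattern: alternating sign, magnitude arithmetic (d=1)
Terms: 13, -14, 15, -16, 17
Next term = -18

Next term = -18


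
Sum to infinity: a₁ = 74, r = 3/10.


S∞ = a₁/(1-r) = 74/(1 - 3/10)
= 74/(7/10)
= 740/7

S∞ = 740/7


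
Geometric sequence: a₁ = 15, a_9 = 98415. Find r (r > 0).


r^(n-1) = aₙ/a₁
r^8 = 98415/15 = 6561
r = 6561^(1/8)
= ±3; taking r > 0 gives r = 3

r = 3


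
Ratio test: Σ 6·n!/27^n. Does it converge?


aₙ = 6·n!/27^n
a_{n+1}/aₙ = (n+1)!/27^(n+1) × 27^n/n!  (constant 6 cancels)
= (n+1)/27
L = lim(n→∞) (n+1)/27 = ∞
L > 1 → series DIVERGES

Diverges (ratio test: L = ∞ > 1)


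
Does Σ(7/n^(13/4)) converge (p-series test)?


p-series test: Σ c/n^p converges if p > 1, diverges if p ≤ 1 (constant c > 0 doesn't affect convergence).
p = 13/4
13/4 > 1 → CONVERGES

Converges (p = 13/4 > 1)


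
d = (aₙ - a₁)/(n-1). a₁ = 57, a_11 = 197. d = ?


d = (aₙ - a₁)/(n-1)
= (197 - 57)/(11-1)
= 140/10 = 14

d = 14


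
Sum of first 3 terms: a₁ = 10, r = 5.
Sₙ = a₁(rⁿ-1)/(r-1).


Sₙ = 10×(5^3 - 1)/(5 - 1)
= 10×(125 - 1)/4
= 10×124/4
= 310

S_3 = 310


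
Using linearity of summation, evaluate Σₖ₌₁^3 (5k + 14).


Σ(5k+14) = 5·Σk + 14·n
= 5·6 + 14·3
= 30 + 42 = 72

Σ = 72


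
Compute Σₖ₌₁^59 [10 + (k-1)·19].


aₙ = 10 + (59-1)×19 = 1112
Sₙ = n(a₁+aₙ)/2 = 59×(10+1112)/2
= 59×1122/2 = 33099

S_59 = 33099


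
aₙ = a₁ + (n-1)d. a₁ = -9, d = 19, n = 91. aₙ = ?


aₙ = a₁ + (n-1)d
= -9 + (91-1)×19
= -9 + 1710
= 1701

a_91 = 1701


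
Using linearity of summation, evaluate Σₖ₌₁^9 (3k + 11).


Σ(3k+11) = 3·Σk + 11·n
= 3·45 + 11·9
= 135 + 99 = 234

Σ = 234


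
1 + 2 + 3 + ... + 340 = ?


n(n+1)/2 = 340×341/2 = 115940/2 = 57970

Σk = 57970


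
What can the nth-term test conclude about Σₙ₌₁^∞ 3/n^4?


lim(n→∞) 3/n^4 = 0
lim aₙ = 0 → nth-term test is INCONCLUSIVE
(Need other tests; this is actually a convergent p-series with p=4 > 1)

Inconclusive (lim aₙ = 0; need another test)


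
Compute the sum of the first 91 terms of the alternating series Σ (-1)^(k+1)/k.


S = 1 - 1/2 + 1/3 - 1/4 + 1/5 - 1/6 + 1/7 - 1/8 ± ...
= 0.6986
(Full series converges to +ln(2) ≈ +0.6931)

S_91 = 0.6986


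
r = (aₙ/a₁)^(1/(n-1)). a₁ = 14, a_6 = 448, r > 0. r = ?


r^(n-1) = aₙ/a₁
r^5 = 448/14 = 32
r = 32^(1/5)
= 2

r = 2


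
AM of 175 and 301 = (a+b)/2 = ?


AM = (175 + 301)/2 = 476/2 = 238

AM = 238


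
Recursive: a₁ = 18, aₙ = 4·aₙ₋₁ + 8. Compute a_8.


Computing step by step:
a_1 = 18
a_2 = 80
a_3 = 328
a_4 = 1320
a_5 = 5288
a_6 = 21160
a_7 = 84648
a_8 = 338600


a_8 = 338600


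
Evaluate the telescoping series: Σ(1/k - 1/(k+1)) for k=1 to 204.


Telescoping: adjacent terms cancel.
= 1/1 - 1/205
= 1 - 1/205 = 204/205

Sum = 204/205


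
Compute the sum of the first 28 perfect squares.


n = 28
n(n+1)(2n+1)/6 = 28×29×57/6
= 46284/6 = 7714

Σk² = 7714


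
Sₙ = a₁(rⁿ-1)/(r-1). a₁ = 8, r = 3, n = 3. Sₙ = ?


Sₙ = 8×(3^3 - 1)/(3 - 1)
= 8×(27 - 1)/2
= 8×26/2
= 104

S_3 = 104


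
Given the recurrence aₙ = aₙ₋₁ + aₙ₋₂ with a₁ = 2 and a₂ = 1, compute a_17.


Computing iteratively: 2, 1, 3, 4, 7, 11, 18, 29, 47, 76, 123, 199, ...
a_17 = 2207

a_17 = 2207


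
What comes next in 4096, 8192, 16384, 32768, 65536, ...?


Pattern: powers of 2: 2ⁿ
Terms: 4096, 8192, 16384, 32768, 65536
Next term = 131072

Next term = 131072


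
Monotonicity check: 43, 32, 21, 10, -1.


Differences: -11, -11, -11, -11
All differences < 0 → strictly DECREASING

Monotonically decreasing


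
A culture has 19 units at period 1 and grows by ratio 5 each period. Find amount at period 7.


aₙ = a₁·r^(n-1)
= 19×5^6
= 19×15625
= 296875

a_7 = 296875


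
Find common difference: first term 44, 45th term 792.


d = (aₙ - a₁)/(n-1)
= (792 - 44)/(45-1)
= 748/44 = 17

d = 17


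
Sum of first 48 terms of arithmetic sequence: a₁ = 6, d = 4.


aₙ = 6 + (48-1)×4 = 194
Sₙ = n(a₁+aₙ)/2 = 48×(6+194)/2
= 48×200/2 = 4800

S_48 = 4800


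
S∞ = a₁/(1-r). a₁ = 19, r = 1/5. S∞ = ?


S∞ = a₁/(1-r) = 19/(1 - 1/5)
= 19/(4/5)
= 95/4

S∞ = 95/4


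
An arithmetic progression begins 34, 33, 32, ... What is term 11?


aₙ = a₁ + (n-1)d
= 34 + (11-1)×-1
= 34 - 10
= 24

a_11 = 24


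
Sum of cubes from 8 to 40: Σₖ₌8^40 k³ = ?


Σₖ₌8^40 k³ = [40·41/2]² − [7·8/2]²
= 672400 − 784 = 671616

Σk³ = 671616


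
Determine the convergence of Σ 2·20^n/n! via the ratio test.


aₙ = 2·20^n/n!
a_{n+1}/aₙ = 20^(n+1)/(n+1)! × n!/20^n  (constant 2 cancels)
= 20/(n+1)
L = lim(n→∞) 20/(n+1) = 0
L < 1 → series CONVERGES

Converges (ratio test: L = 0 < 1)


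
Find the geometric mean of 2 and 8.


GM = √(2×8) = √16 = 4

GM = 4


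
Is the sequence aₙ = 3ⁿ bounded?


aₙ = 3ⁿ → as n→∞, aₙ→∞ (since base 3 > 1)
No finite upper bound exists
The sequence is UNBOUNDED

Unbounded (aₙ → ∞ as n → ∞)


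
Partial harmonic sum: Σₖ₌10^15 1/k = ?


Σₖ₌10^15 1/k = 1/10 + 1/11 + 1/12 + 1/13 + 1/14 + 1/15
= 1959/4004
≈ 0.4893

Sum = 1959/4004 ≈ 0.4893


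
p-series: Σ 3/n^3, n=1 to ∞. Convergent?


p-series test: Σ c/n^p converges if p > 1, diverges if p ≤ 1 (constant c > 0 doesn't affect convergence).
p = 3
3 > 1 → CONVERGES

Converges (p = 3 > 1)


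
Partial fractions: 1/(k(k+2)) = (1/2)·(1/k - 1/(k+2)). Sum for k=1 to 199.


1/(k(k+2)) = (1/2)·(1/k - 1/(k+2)) (partial fractions)
Telescoping: Σ = (1/2)·(1 + 1/2 - 1/200 - 1/201) = 59899/80400

Sum = 59899/80400


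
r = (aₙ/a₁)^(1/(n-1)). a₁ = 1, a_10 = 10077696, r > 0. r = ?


r^(n-1) = aₙ/a₁
r^9 = 10077696/1 = 10077696
r = 10077696^(1/9)
= 6

r = 6


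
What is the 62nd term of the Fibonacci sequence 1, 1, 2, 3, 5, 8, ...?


Fibonacci sequence: 1, 1, 2, 3, 5, 8, 13, 21, 34, 55, 89, ...
F(62) = 4052739537881

F(62) = 4052739537881


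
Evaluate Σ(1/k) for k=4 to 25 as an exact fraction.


Σₖ₌4^25 1/k = 1/4 + 1/5 + 1/6 + ... + 1/25
= 17692378667/8923714800
≈ 1.9826

Sum = 17692378667/8923714800 ≈ 1.9826


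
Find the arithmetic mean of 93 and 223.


AM = (93 + 223)/2 = 316/2 = 158

AM = 158


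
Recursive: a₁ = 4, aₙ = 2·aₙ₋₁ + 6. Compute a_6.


Computing step by step:
a_1 = 4
a_2 = 14
a_3 = 34
a_4 = 74
a_5 = 154
a_6 = 314


a_6 = 314


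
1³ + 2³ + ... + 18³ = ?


n(n+1)/2 = 18×19/2 = 171
Σk³ = 171² = 29241

Σk³ = 29241


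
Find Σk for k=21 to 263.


Σₖ₌21^263 k = Σₖ₌₁^263 k − Σₖ₌₁^20 k
= 263·264/2 − 20·21/2
= 34716 − 210 = 34506

Σk = 34506


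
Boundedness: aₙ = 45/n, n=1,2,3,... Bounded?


a₁ = 45, a₂ = 45/2, a₃ = 45/3, ...
0 < aₙ ≤ 45 for all n ≥ 1
Lower bound: 0, Upper bound: 45
The sequence IS bounded

Bounded (0 < aₙ ≤ 45)


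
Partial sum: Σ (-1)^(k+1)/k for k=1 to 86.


S = 1 - 1/2 + 1/3 - 1/4 + 1/5 - 1/6 + 1/7 - 1/8 ± ...
= 0.6874
(Full series converges to +ln(2) ≈ +0.6931)

S_86 = 0.6874


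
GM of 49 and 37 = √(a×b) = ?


GM = √(49×37) = √1813 = 42.5793

GM = 42.5793


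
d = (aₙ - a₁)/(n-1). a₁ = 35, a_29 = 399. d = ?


d = (aₙ - a₁)/(n-1)
= (399 - 35)/(29-1)
= 364/28 = 13

d = 13


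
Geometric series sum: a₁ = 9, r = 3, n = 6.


Sₙ = 9×(3^6 - 1)/(3 - 1)
= 9×(729 - 1)/2
= 9×728/2
= 3276

S_6 = 3276


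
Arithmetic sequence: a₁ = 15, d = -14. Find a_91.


aₙ = a₁ + (n-1)d
= 15 + (91-1)×-14
= 15 - 1260
= -1245

a_91 = -1245


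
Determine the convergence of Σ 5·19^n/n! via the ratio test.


aₙ = 5·19^n/n!
a_{n+1}/aₙ = 19^(n+1)/(n+1)! × n!/19^n  (constant 5 cancels)
= 19/(n+1)
L = lim(n→∞) 19/(n+1) = 0
L < 1 → series CONVERGES

Converges (ratio test: L = 0 < 1)


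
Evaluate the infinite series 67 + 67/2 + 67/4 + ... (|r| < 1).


S∞ = a₁/(1-r) = 67/(1 - 1/2)
= 67/(1/2)
= 134

S∞ = 134


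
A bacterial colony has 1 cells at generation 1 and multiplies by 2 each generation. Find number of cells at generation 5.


aₙ = a₁·r^(n-1)
= 1×2^4
= 1×16
= 16

a_5 = 16


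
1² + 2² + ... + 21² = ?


n = 21
n(n+1)(2n+1)/6 = 21×22×43/6
= 19866/6 = 3311

Σk² = 3311


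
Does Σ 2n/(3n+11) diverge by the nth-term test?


lim(n→∞) 2n/(3n+11) = 2/3 = 2/3  (divide numerator and denominator by n)
lim aₙ = 2/3 ≠ 0 → series DIVERGES

Diverges (lim aₙ = 2/3 ≠ 0)


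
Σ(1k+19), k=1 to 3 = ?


Σ(1k+19) = 1·Σk + 19·n
= 1·6 + 19·3
= 6 + 57 = 63

Σ = 63


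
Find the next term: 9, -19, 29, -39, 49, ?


Pattern: alternating sign, magnitude arithmetic (d=10)
Terms: 9, -19, 29, -39, 49
Next term = -59

Next term = -59


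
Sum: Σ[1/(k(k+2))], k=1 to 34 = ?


1/(k(k+2)) = (1/2)·(1/k - 1/(k+2)) (partial fractions)
Telescoping: Σ = (1/2)·(1 + 1/2 - 1/35 - 1/36) = 1819/2520

Sum = 1819/2520


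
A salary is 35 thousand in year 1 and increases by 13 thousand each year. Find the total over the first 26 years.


aₙ = 35 + (26-1)×13 = 360
Sₙ = n(a₁+aₙ)/2 = 26×(35+360)/2
= 26×395/2 = 5135

S_26 = 5135


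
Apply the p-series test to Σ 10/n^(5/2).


p-series test: Σ c/n^p converges if p > 1, diverges if p ≤ 1 (constant c > 0 doesn't affect convergence).
p = 5/2
5/2 > 1 → CONVERGES

Converges (p = 5/2 > 1)


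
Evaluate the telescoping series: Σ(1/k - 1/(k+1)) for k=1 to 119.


Telescoping: adjacent terms cancel.
= 1/1 - 1/120
= 1 - 1/120 = 119/120

Sum = 119/120


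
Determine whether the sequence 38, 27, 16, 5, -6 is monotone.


Differences: -11, -11, -11, -11
All differences < 0 → strictly DECREASING

Monotonically decreasing


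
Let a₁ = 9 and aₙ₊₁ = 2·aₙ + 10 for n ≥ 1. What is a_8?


Computing step by step:
a_1 = 9
a_2 = 28
a_3 = 66
a_4 = 142
a_5 = 294
a_6 = 598
a_7 = 1206
a_8 = 2422


a_8 = 2422


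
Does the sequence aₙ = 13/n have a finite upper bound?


a₁ = 13, a₂ = 13/2, a₃ = 13/3, ...
0 < aₙ ≤ 13 for all n ≥ 1
Lower bound: 0, Upper bound: 13
The sequence IS bounded

Bounded (0 < aₙ ≤ 13)


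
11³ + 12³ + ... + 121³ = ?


Σₖ₌11^121 k³ = [121·122/2]² − [10·11/2]²
= 54479161 − 3025 = 54476136

Σk³ = 54476136


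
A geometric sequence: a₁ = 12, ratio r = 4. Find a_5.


aₙ = a₁·r^(n-1)
= 12×4^4
= 12×256
= 3072

a_5 = 3072


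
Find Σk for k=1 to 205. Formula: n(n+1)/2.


n(n+1)/2 = 205×206/2 = 42230/2 = 21115

Σk = 21115


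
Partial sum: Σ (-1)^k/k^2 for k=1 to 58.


S = -1 + 1/4 - 1/9 + 1/16 - 1/25 + 1/36 - 1/49 + 1/64 ± ...
= -0.8223
(Full series converges to -π²/12 ≈ -0.8225)

S_58 = -0.8223


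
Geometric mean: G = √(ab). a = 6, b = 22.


GM = √(6×22) = √132 = 11.4891

GM = 11.4891


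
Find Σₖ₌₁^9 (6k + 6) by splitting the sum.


Σ(6k+6) = 6·Σk + 6·n
= 6·45 + 6·9
= 270 + 54 = 324

Σ = 324


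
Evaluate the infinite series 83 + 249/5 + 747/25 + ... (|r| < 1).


S∞ = a₁/(1-r) = 83/(1 - 3/5)
= 83/(2/5)
= 415/2

S∞ = 415/2


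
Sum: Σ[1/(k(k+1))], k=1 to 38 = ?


1/(k(k+1)) = 1/k - 1/(k+1) (partial fractions)
Telescoping: Σ = 1 - 1/39 = 38/39

Sum = 38/39


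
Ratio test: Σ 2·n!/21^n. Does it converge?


aₙ = 2·n!/21^n
a_{n+1}/aₙ = (n+1)!/21^(n+1) × 21^n/n!  (constant 2 cancels)
= (n+1)/21
L = lim(n→∞) (n+1)/21 = ∞
L > 1 → series DIVERGES

Diverges (ratio test: L = ∞ > 1)


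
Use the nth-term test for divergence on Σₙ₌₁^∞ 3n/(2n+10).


lim(n→∞) 3n/(2n+10) = 3/2 = 3/2  (divide numerator and denominator by n)
lim aₙ = 3/2 ≠ 0 → series DIVERGES

Diverges (lim aₙ = 3/2 ≠ 0)


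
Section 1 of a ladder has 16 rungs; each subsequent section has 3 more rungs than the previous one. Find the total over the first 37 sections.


aₙ = 16 + (37-1)×3 = 124
Sₙ = n(a₁+aₙ)/2 = 37×(16+124)/2
= 37×140/2 = 2590

S_37 = 2590


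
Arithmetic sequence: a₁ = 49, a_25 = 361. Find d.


d = (aₙ - a₁)/(n-1)
= (361 - 49)/(25-1)
= 312/24 = 13

d = 13


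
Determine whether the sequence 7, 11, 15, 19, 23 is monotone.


Differences: 4, 4, 4, 4
All differences > 0 → strictly INCREASING

Monotonically increasing


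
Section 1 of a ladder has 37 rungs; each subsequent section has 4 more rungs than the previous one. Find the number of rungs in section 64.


aₙ = a₁ + (n-1)d
= 37 + (64-1)×4
= 37 + 252
= 289

a_64 = 289


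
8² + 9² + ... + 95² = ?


Σₖ₌8^95 k² = Σₖ₌₁^95 k² − Σₖ₌₁^7 k²
= 95·96·191/6 − 7·8·15/6
= 290320 − 140 = 290180

Σk² = 290180


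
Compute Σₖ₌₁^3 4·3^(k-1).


Sₙ = 4×(3^3 - 1)/(3 - 1)
= 4×(27 - 1)/2
= 4×26/2
= 52

S_3 = 52


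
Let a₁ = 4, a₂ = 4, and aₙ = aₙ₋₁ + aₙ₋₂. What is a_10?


Computing iteratively: 4, 4, 8, 12, 20, 32, 52, 84, 136, 220
a_10 = 220

a_10 = 220


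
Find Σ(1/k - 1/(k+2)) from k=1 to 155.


Telescoping with gap 2: two head and two tail terms survive.
= (1 + 1/2) - (1/156 + 1/157)
= 3/2 - 1/156 - 1/157 = 36425/24492

Sum = 36425/24492


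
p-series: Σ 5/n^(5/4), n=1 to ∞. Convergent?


p-series test: Σ c/n^p converges if p > 1, diverges if p ≤ 1 (constant c > 0 doesn't affect convergence).
p = 5/4
5/4 > 1 → CONVERGES

Converges (p = 5/4 > 1)


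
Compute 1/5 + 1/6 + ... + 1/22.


Σₖ₌5^22 1/k = 1/5 + 1/6 + 1/7 + ... + 1/22
= 24947291/15519504
≈ 1.6075

Sum = 24947291/15519504 ≈ 1.6075


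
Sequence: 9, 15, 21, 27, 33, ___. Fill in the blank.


Pattern: arithmetic (d=6)
Terms: 9, 15, 21, 27, 33
Next term = 39

Next term = 39


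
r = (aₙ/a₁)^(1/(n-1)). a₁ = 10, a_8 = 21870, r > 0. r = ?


r^(n-1) = aₙ/a₁
r^7 = 21870/10 = 2187
r = 2187^(1/7)
= 3

r = 3


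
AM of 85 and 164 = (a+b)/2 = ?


AM = (85 + 164)/2 = 249/2 = 124.5

AM = 124.5


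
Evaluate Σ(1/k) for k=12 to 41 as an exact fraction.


Σₖ₌12^41 1/k = 1/12 + 1/13 + 1/14 + ... + 1/41
= 40152353888049829/31294312819941600
≈ 1.2831

Sum = 40152353888049829/31294312819941600 ≈ 1.2831


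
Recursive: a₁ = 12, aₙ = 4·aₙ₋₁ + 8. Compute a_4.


Computing step by step:
a_1 = 12
a_2 = 56
a_3 = 232
a_4 = 936


a_4 = 936


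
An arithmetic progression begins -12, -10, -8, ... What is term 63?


aₙ = a₁ + (n-1)d
= -12 + (63-1)×2
= -12 + 124
= 112

a_63 = 112


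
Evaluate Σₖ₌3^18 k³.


Σₖ₌3^18 k³ = [18·19/2]² − [2·3/2]²
= 29241 − 9 = 29232

Σk³ = 29232


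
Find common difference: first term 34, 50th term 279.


d = (aₙ - a₁)/(n-1)
= (279 - 34)/(50-1)
= 245/49 = 5

d = 5


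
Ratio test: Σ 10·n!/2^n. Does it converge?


aₙ = 10·n!/2^n
a_{n+1}/aₙ = (n+1)!/2^(n+1) × 2^n/n!  (constant 10 cancels)
= (n+1)/2
L = lim(n→∞) (n+1)/2 = ∞
L > 1 → series DIVERGES

Diverges (ratio test: L = ∞ > 1)


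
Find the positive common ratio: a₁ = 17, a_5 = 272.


r^(n-1) = aₙ/a₁
r^4 = 272/17 = 16
r = 16^(1/4)
= ±2; taking r > 0 gives r = 2

r = 2


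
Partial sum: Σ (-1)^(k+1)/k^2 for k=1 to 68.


S = 1 - 1/4 + 1/9 - 1/16 + 1/25 - 1/36 + 1/49 - 1/64 ± ...
= 0.8224
(Full series converges to +π²/12 ≈ +0.8225)

S_68 = 0.8224


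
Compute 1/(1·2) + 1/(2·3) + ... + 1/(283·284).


1/(k(k+1)) = 1/k - 1/(k+1) (partial fractions)
Telescoping: Σ = 1 - 1/284 = 283/284

Sum = 283/284


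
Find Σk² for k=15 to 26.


Σₖ₌15^26 k² = Σₖ₌₁^26 k² − Σₖ₌₁^14 k²
= 26·27·53/6 − 14·15·29/6
= 6201 − 1015 = 5186

Σk² = 5186


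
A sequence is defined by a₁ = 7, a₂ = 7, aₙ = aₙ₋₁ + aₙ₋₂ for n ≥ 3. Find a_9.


Computing iteratively: 7, 7, 14, 21, 35, 56, 91, 147, 238
a_9 = 238

a_9 = 238


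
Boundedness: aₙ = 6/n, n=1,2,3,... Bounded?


a₁ = 6, a₂ = 6/2, a₃ = 6/3, ...
0 < aₙ ≤ 6 for all n ≥ 1
Lower bound: 0, Upper bound: 6
The sequence IS bounded

Bounded (0 < aₙ ≤ 6)


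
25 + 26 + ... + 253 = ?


Σₖ₌25^253 k = Σₖ₌₁^253 k − Σₖ₌₁^24 k
= 253·254/2 − 24·25/2
= 32131 − 300 = 31831

Σk = 31831


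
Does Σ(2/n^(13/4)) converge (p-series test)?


p-series test: Σ c/n^p converges if p > 1, diverges if p ≤ 1 (constant c > 0 doesn't affect convergence).
p = 13/4
13/4 > 1 → CONVERGES

Converges (p = 13/4 > 1)


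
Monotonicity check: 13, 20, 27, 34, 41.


Differences: 7, 7, 7, 7
All differences > 0 → strictly INCREASING

Monotonically increasing


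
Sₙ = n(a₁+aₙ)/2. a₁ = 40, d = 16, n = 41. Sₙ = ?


aₙ = 40 + (41-1)×16 = 680
Sₙ = n(a₁+aₙ)/2 = 41×(40+680)/2
= 41×720/2 = 14760

S_41 = 14760


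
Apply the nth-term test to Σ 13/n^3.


lim(n→∞) 13/n^3 = 0
lim aₙ = 0 → nth-term test is INCONCLUSIVE
(Need other tests; this is actually a convergent p-series with p=3 > 1)

Inconclusive (lim aₙ = 0; need another test)


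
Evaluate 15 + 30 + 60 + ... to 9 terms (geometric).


Sₙ = 15×(2^9 - 1)/(2 - 1)
= 15×(512 - 1)/1
= 15×511/1
= 7665

S_9 = 7665


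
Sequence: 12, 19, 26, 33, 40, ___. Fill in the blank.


Pattern: arithmetic (d=7)
Terms: 12, 19, 26, 33, 40
Next term = 47

Next term = 47


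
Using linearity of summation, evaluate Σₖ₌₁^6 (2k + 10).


Σ(2k+10) = 2·Σk + 10·n
= 2·21 + 10·6
= 42 + 60 = 102

Σ = 102


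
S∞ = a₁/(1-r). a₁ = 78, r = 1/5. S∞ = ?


S∞ = a₁/(1-r) = 78/(1 - 1/5)
= 78/(4/5)
= 195/2

S∞ = 195/2


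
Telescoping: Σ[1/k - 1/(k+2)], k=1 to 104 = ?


Telescoping with gap 2: two head and two tail terms survive.
= (1 + 1/2) - (1/105 + 1/106)
= 3/2 - 1/105 - 1/106 = 8242/5565

Sum = 8242/5565


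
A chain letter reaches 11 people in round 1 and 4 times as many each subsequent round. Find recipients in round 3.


aₙ = a₁·r^(n-1)
= 11×4^2
= 11×16
= 176

a_3 = 176


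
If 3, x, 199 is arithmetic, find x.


AM = (3 + 199)/2 = 202/2 = 101

AM = 101


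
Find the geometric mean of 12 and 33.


GM = √(12×33) = √396 = 19.8997

GM = 19.8997


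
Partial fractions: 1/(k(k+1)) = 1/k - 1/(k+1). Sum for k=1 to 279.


1/(k(k+1)) = 1/k - 1/(k+1) (partial fractions)
Telescoping: Σ = 1 - 1/280 = 279/280

Sum = 279/280


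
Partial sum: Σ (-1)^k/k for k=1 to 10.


S = -1 + 1/2 - 1/3 + 1/4 - 1/5 + 1/6 - 1/7 + 1/8 ± ...
= -0.6456
(Full series converges to -ln(2) ≈ -0.6931)

S_10 = -0.6456


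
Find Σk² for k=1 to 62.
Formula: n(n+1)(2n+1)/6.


n = 62
n(n+1)(2n+1)/6 = 62×63×125/6
= 488250/6 = 81375

Σk² = 81375


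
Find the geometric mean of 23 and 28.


GM = √(23×28) = √644 = 25.3772

GM = 25.3772


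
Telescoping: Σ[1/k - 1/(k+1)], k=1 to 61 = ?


Telescoping: adjacent terms cancel.
= 1/1 - 1/62
= 1 - 1/62 = 61/62

Sum = 61/62


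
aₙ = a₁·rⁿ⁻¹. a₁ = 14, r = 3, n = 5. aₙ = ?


aₙ = a₁·r^(n-1)
= 14×3^4
= 14×81
= 1134

a_5 = 1134


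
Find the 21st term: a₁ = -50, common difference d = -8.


aₙ = a₁ + (n-1)d
= -50 + (21-1)×-8
= -50 - 160
= -210

a_21 = -210


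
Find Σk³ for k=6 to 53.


Σₖ₌6^53 k³ = [53·54/2]² − [5·6/2]²
= 2047761 − 225 = 2047536

Σk³ = 2047536


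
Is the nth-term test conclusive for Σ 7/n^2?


lim(n→∞) 7/n^2 = 0
lim aₙ = 0 → nth-term test is INCONCLUSIVE
(Need other tests; this is actually a convergent p-series with p=2 > 1)

Inconclusive (lim aₙ = 0; need another test)


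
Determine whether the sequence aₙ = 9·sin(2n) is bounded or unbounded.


For all n, -1 ≤ sin(2n) ≤ 1, so -9 ≤ 9·sin(2n) ≤ 9
Lower bound: -9, Upper bound: 9
The sequence IS bounded

Bounded (-9 ≤ aₙ ≤ 9)


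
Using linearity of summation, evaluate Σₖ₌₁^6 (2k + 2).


Σ(2k+2) = 2·Σk + 2·n
= 2·21 + 2·6
= 42 + 12 = 54

Σ = 54


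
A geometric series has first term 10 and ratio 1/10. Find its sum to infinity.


S∞ = a₁/(1-r) = 10/(1 - 1/10)
= 10/(9/10)
= 100/9

S∞ = 100/9


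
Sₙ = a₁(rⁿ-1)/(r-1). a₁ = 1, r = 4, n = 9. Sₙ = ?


Sₙ = 1×(4^9 - 1)/(4 - 1)
= 1×(262144 - 1)/3
= 1×262143/3
= 87381

S_9 = 87381


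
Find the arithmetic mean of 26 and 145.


AM = (26 + 145)/2 = 171/2 = 85.5

AM = 85.5


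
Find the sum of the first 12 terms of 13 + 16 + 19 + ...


aₙ = 13 + (12-1)×3 = 46
Sₙ = n(a₁+aₙ)/2 = 12×(13+46)/2
= 12×59/2 = 354

S_12 = 354


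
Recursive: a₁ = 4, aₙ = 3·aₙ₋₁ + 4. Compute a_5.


Computing step by step:
a_1 = 4
a_2 = 16
a_3 = 52
a_4 = 160
a_5 = 484


a_5 = 484


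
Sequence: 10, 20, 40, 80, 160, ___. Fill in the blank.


Pattern: geometric (r=2)
Terms: 10, 20, 40, 80, 160
Next term = 320

Next term = 320


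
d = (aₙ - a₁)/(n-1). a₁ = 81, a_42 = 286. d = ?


d = (aₙ - a₁)/(n-1)
= (286 - 81)/(42-1)
= 205/41 = 5

d = 5


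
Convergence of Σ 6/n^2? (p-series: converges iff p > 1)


p-series test: Σ c/n^p converges if p > 1, diverges if p ≤ 1 (constant c > 0 doesn't affect convergence).
p = 2
2 > 1 → CONVERGES

Converges (p = 2 > 1)


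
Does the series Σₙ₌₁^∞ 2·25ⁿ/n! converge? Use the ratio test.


aₙ = 2·25^n/n!
a_{n+1}/aₙ = 25^(n+1)/(n+1)! × n!/25^n  (constant 2 cancels)
= 25/(n+1)
L = lim(n→∞) 25/(n+1) = 0
L < 1 → series CONVERGES

Converges (ratio test: L = 0 < 1)


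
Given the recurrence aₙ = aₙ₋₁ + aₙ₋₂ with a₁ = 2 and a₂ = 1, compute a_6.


Computing iteratively: 2, 1, 3, 4, 7, 11
a_6 = 11

a_6 = 11


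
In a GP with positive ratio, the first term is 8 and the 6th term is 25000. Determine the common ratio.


r^(n-1) = aₙ/a₁
r^5 = 25000/8 = 3125
r = 3125^(1/5)
= 5

r = 5


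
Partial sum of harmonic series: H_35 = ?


H_35 = 1/1 + 1/2 + 1/3 + ... + 1/35
= 54437269998109/13127595717600
≈ 4.1468

H_35 = 54437269998109/13127595717600 ≈ 4.1468


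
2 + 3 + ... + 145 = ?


Σₖ₌2^145 k = Σₖ₌₁^145 k − Σₖ₌₁^1 k
= 145·146/2 − 1·2/2
= 10585 − 1 = 10584

Σk = 10584


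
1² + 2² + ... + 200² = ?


n = 200
n(n+1)(2n+1)/6 = 200×201×401/6
= 16120200/6 = 2686700

Σk² = 2686700


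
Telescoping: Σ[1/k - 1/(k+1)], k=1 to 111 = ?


Telescoping: adjacent terms cancel.
= 1/1 - 1/112
= 1 - 1/112 = 111/112

Sum = 111/112


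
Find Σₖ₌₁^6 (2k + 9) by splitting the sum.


Σ(2k+9) = 2·Σk + 9·n
= 2·21 + 9·6
= 42 + 54 = 96

Σ = 96


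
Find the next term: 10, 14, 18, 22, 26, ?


Pattern: arithmetic (d=4)
Terms: 10, 14, 18, 22, 26
Next term = 30

Next term = 30


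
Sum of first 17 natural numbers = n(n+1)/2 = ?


n(n+1)/2 = 17×18/2 = 306/2 = 153

Σk = 153


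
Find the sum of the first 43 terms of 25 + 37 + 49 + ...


aₙ = 25 + (43-1)×12 = 529
Sₙ = n(a₁+aₙ)/2 = 43×(25+529)/2
= 43×554/2 = 11911

S_43 = 11911


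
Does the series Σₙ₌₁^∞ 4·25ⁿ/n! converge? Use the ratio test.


aₙ = 4·25^n/n!
a_{n+1}/aₙ = 25^(n+1)/(n+1)! × n!/25^n  (constant 4 cancels)
= 25/(n+1)
L = lim(n→∞) 25/(n+1) = 0
L < 1 → series CONVERGES

Converges (ratio test: L = 0 < 1)


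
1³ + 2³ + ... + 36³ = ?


n(n+1)/2 = 36×37/2 = 666
Σk³ = 666² = 443556

Σk³ = 443556


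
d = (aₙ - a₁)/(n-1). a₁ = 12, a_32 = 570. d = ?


d = (aₙ - a₁)/(n-1)
= (570 - 12)/(32-1)
= 558/31 = 18

d = 18


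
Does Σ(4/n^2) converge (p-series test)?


p-series test: Σ c/n^p converges if p > 1, diverges if p ≤ 1 (constant c > 0 doesn't affect convergence).
p = 2
2 > 1 → CONVERGES

Converges (p = 2 > 1)


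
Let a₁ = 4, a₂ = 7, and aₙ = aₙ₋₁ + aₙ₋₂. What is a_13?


Computing iteratively: 4, 7, 11, 18, 29, 47, 76, 123, 199, 322, 521, 843, ...
a_13 = 1364

a_13 = 1364


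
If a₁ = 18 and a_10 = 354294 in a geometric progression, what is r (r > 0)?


r^(n-1) = aₙ/a₁
r^9 = 354294/18 = 19683
r = 19683^(1/9)
= 3

r = 3


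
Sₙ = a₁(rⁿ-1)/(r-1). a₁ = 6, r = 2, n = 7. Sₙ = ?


Sₙ = 6×(2^7 - 1)/(2 - 1)
= 6×(128 - 1)/1
= 6×127/1
= 762

S_7 = 762


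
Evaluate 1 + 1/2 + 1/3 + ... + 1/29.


H_29 = 1/1 + 1/2 + 1/3 + ... + 1/29
= 9227046511387/2329089562800
≈ 3.9617

H_29 = 9227046511387/2329089562800 ≈ 3.9617


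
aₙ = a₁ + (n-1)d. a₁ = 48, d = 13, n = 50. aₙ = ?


aₙ = a₁ + (n-1)d
= 48 + (50-1)×13
= 48 + 637
= 685

a_50 = 685


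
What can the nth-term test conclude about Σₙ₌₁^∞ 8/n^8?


lim(n→∞) 8/n^8 = 0
lim aₙ = 0 → nth-term test is INCONCLUSIVE
(Need other tests; this is actually a convergent p-series with p=8 > 1)

Inconclusive (lim aₙ = 0; need another test)


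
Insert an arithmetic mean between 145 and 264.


AM = (145 + 264)/2 = 409/2 = 204.5

AM = 204.5


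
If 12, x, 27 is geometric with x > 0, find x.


GM = √(12×27) = √324 = 18

GM = 18


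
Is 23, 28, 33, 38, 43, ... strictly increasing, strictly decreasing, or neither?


Differences: 5, 5, 5, 5
All differences > 0 → strictly INCREASING

Monotonically increasing


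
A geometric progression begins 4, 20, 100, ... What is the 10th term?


aₙ = a₁·r^(n-1)
= 4×5^9
= 4×1953125
= 7812500

a_10 = 7812500


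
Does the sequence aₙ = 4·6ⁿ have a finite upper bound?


aₙ = 4·6ⁿ → as n→∞, aₙ→∞ (since base 6 > 1)
No finite upper bound exists
The sequence is UNBOUNDED

Unbounded (aₙ → ∞ as n → ∞)


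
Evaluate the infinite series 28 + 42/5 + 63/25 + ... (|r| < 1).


S∞ = a₁/(1-r) = 28/(1 - 3/10)
= 28/(7/10)
= 40

S∞ = 40


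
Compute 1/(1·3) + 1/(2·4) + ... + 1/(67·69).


1/(k(k+2)) = (1/2)·(1/k - 1/(k+2)) (partial fractions)
Telescoping: Σ = (1/2)·(1 + 1/2 - 1/68 - 1/69) = 6901/9384

Sum = 6901/9384


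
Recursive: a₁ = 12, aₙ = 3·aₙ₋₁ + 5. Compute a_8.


Computing step by step:
a_1 = 12
a_2 = 41
a_3 = 128
a_4 = 389
a_5 = 1172
a_6 = 3521
a_7 = 10568
a_8 = 31709


a_8 = 31709


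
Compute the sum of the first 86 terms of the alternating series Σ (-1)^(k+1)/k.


S = 1 - 1/2 + 1/3 - 1/4 + 1/5 - 1/6 + 1/7 - 1/8 ± ...
= 0.6874
(Full series converges to +ln(2) ≈ +0.6931)

S_86 = 0.6874


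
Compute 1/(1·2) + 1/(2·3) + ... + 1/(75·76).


1/(k(k+1)) = 1/k - 1/(k+1) (partial fractions)
Telescoping: Σ = 1 - 1/76 = 75/76

Sum = 75/76


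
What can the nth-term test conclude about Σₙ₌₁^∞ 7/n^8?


lim(n→∞) 7/n^8 = 0
lim aₙ = 0 → nth-term test is INCONCLUSIVE
(Need other tests; this is actually a convergent p-series with p=8 > 1)

Inconclusive (lim aₙ = 0; need another test)


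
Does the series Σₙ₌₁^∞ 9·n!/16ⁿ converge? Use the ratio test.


aₙ = 9·n!/16^n
a_{n+1}/aₙ = (n+1)!/16^(n+1) × 16^n/n!  (constant 9 cancels)
= (n+1)/16
L = lim(n→∞) (n+1)/16 = ∞
L > 1 → series DIVERGES

Diverges (ratio test: L = ∞ > 1)


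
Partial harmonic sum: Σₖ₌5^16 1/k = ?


Σₖ₌5^16 1/k = 1/5 + 1/6 + 1/7 + ... + 1/16
= 935059/720720
≈ 1.2974

Sum = 935059/720720 ≈ 1.2974


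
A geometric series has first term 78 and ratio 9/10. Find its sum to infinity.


S∞ = a₁/(1-r) = 78/(1 - 9/10)
= 78/(1/10)
= 780

S∞ = 780


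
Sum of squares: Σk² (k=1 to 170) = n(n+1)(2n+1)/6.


n = 170
n(n+1)(2n+1)/6 = 170×171×341/6
= 9912870/6 = 1652145

Σk² = 1652145


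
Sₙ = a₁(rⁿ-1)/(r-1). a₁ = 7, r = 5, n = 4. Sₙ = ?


Sₙ = 7×(5^4 - 1)/(5 - 1)
= 7×(625 - 1)/4
= 7×624/4
= 1092

S_4 = 1092


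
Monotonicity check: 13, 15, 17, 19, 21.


Differences: 2, 2, 2, 2
All differences > 0 → strictly INCREASING

Monotonically increasing


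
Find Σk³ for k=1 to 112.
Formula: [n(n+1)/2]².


n(n+1)/2 = 112×113/2 = 6328
Σk³ = 6328² = 40043584

Σk³ = 40043584


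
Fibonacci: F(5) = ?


Fibonacci sequence: 1, 1, 2, 3, 5
F(5) = 5

F(5) = 5


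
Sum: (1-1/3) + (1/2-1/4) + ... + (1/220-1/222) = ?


Telescoping with gap 2: two head and two tail terms survive.
= (1 + 1/2) - (1/221 + 1/222)
= 3/2 - 1/221 - 1/222 = 36575/24531

Sum = 36575/24531


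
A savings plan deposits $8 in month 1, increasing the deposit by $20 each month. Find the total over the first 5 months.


aₙ = 8 + (5-1)×20 = 88
Sₙ = n(a₁+aₙ)/2 = 5×(8+88)/2
= 5×96/2 = 240

S_5 = 240


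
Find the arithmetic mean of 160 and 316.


AM = (160 + 316)/2 = 476/2 = 238

AM = 238


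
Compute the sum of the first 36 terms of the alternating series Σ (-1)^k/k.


S = -1 + 1/2 - 1/3 + 1/4 - 1/5 + 1/6 - 1/7 + 1/8 ± ...
= -0.6795
(Full series converges to -ln(2) ≈ -0.6931)

S_36 = -0.6795


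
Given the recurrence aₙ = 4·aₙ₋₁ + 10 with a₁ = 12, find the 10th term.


Computing step by step:
a_1 = 12
a_2 = 58
a_3 = 242
a_4 = 978
a_5 = 3922
a_6 = 15698
a_7 = 62802
a_8 = 251218
a_9 = 1004882
a_10 = 4019538


a_10 = 4019538


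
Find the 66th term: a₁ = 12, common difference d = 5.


aₙ = a₁ + (n-1)d
= 12 + (66-1)×5
= 12 + 325
= 337

a_66 = 337


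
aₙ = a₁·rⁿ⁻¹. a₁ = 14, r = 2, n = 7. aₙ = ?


aₙ = a₁·r^(n-1)
= 14×2^6
= 14×64
= 896

a_7 = 896


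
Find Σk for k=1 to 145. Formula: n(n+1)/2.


n(n+1)/2 = 145×146/2 = 21170/2 = 10585

Σk = 10585


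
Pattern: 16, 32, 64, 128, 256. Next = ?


Pattern: powers of 2: 2ⁿ
Terms: 16, 32, 64, 128, 256
Next term = 512

Next term = 512


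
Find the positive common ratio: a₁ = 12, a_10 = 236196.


r^(n-1) = aₙ/a₁
r^9 = 236196/12 = 19683
r = 19683^(1/9)
= 3

r = 3


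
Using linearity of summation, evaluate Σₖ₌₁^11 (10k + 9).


Σ(10k+9) = 10·Σk + 9·n
= 10·66 + 9·11
= 660 + 99 = 759

Σ = 759


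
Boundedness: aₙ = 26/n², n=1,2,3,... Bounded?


a₁ = 26, a₂ = 26/4, a₃ = 26/9, ...
0 < aₙ ≤ 26 for all n ≥ 1
The sequence IS bounded

Bounded (0 < aₙ ≤ 26)


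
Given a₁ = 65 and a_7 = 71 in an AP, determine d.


d = (aₙ - a₁)/(n-1)
= (71 - 65)/(7-1)
= 6/6 = 1

d = 1


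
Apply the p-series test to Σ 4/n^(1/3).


p-series test: Σ c/n^p converges if p > 1, diverges if p ≤ 1 (constant c > 0 doesn't affect convergence).
p = 1/3
1/3 ≤ 1 → DIVERGES

Diverges (p = 1/3 ≤ 1)


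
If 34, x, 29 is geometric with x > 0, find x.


GM = √(34×29) = √986 = 31.4006

GM = 31.4006


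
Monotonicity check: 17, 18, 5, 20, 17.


Differences: 1, -13, 15, -3
Difference at position 1 is +1 (> 0) but position 2 is -13 (< 0) — sequence both rises and falls
→ NOT monotonic

Not monotonic


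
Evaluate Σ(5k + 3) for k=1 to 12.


Σ(5k+3) = 5·Σk + 3·n
= 5·78 + 3·12
= 390 + 36 = 426

Σ = 426


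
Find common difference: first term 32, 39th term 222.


d = (aₙ - a₁)/(n-1)
= (222 - 32)/(39-1)
= 190/38 = 5

d = 5


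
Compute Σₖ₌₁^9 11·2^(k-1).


Sₙ = 11×(2^9 - 1)/(2 - 1)
= 11×(512 - 1)/1
= 11×511/1
= 5621

S_9 = 5621


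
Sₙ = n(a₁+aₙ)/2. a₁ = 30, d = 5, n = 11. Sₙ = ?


aₙ = 30 + (11-1)×5 = 80
Sₙ = n(a₁+aₙ)/2 = 11×(30+80)/2
= 11×110/2 = 605

S_11 = 605


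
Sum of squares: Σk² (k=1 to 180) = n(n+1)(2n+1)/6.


n = 180
n(n+1)(2n+1)/6 = 180×181×361/6
= 11761380/6 = 1960230

Σk² = 1960230


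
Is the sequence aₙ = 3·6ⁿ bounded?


aₙ = 3·6ⁿ → as n→∞, aₙ→∞ (since base 6 > 1)
No finite upper bound exists
The sequence is UNBOUNDED

Unbounded (aₙ → ∞ as n → ∞)


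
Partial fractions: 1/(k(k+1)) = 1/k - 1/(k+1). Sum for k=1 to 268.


1/(k(k+1)) = 1/k - 1/(k+1) (partial fractions)
Telescoping: Σ = 1 - 1/269 = 268/269

Sum = 268/269


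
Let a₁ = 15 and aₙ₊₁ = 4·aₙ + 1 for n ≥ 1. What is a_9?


Computing step by step:
a_1 = 15
a_2 = 61
a_3 = 245
a_4 = 981
a_5 = 3925
a_6 = 15701
a_7 = 62805
a_8 = 251221
a_9 = 1004885


a_9 = 1004885


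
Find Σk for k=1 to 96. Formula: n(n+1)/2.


n(n+1)/2 = 96×97/2 = 9312/2 = 4656

Σk = 4656


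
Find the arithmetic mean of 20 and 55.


AM = (20 + 55)/2 = 75/2 = 37.5

AM = 37.5


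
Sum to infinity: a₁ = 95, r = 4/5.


S∞ = a₁/(1-r) = 95/(1 - 4/5)
= 95/(1/5)
= 475

S∞ = 475


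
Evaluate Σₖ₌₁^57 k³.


n(n+1)/2 = 57×58/2 = 1653
Σk³ = 1653² = 2732409

Σk³ = 2732409


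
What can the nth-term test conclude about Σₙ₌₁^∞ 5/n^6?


lim(n→∞) 5/n^6 = 0
lim aₙ = 0 → nth-term test is INCONCLUSIVE
(Need other tests; this is actually a convergent p-series with p=6 > 1)

Inconclusive (lim aₙ = 0; need another test)


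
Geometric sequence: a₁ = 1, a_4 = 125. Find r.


r^(n-1) = aₙ/a₁
r^3 = 125/1 = 125
r = 125^(1/3)
= 5

r = 5


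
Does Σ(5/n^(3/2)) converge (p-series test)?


p-series test: Σ c/n^p converges if p > 1, diverges if p ≤ 1 (constant c > 0 doesn't affect convergence).
p = 3/2
3/2 > 1 → CONVERGES

Converges (p = 3/2 > 1)


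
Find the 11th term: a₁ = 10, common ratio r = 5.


aₙ = a₁·r^(n-1)
= 10×5^10
= 10×9765625
= 97656250

a_11 = 97656250


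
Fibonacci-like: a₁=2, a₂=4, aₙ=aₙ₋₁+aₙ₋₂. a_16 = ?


Computing iteratively: 2, 4, 6, 10, 16, 26, 42, 68, 110, 178, 288, 466, ...
a_16 = 3194

a_16 = 3194


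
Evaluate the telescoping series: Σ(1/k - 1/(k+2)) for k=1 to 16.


Telescoping with gap 2: two head and two tail terms survive.
= (1 + 1/2) - (1/17 + 1/18)
= 3/2 - 1/17 - 1/18 = 212/153

Sum = 212/153


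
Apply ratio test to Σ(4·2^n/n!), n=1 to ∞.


aₙ = 4·2^n/n!
a_{n+1}/aₙ = 2^(n+1)/(n+1)! × n!/2^n  (constant 4 cancels)
= 2/(n+1)
L = lim(n→∞) 2/(n+1) = 0
L < 1 → series CONVERGES

Converges (ratio test: L = 0 < 1)


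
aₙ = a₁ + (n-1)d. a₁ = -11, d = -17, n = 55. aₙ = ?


aₙ = a₁ + (n-1)d
= -11 + (55-1)×-17
= -11 - 918
= -929

a_55 = -929


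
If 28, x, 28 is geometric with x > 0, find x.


GM = √(28×28) = √784 = 28

GM = 28


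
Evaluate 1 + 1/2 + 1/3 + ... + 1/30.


H_30 = 1/1 + 1/2 + 1/3 + ... + 1/30
= 9304682830147/2329089562800
≈ 3.995

H_30 = 9304682830147/2329089562800 ≈ 3.995


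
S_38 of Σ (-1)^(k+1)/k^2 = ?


S = 1 - 1/4 + 1/9 - 1/16 + 1/25 - 1/36 + 1/49 - 1/64 ± ...
= 0.8221
(Full series converges to +π²/12 ≈ +0.8225)

S_38 = 0.8221


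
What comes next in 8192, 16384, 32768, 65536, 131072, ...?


Pattern: powers of 2: 2ⁿ
Terms: 8192, 16384, 32768, 65536, 131072
Next term = 262144

Next term = 262144


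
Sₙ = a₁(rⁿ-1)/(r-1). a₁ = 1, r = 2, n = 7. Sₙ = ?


Sₙ = 1×(2^7 - 1)/(2 - 1)
= 1×(128 - 1)/1
= 1×127/1
= 127

S_7 = 127


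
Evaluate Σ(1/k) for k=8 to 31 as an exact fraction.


Σₖ₌8^31 1/k = 1/8 + 1/9 + 1/10 + ... + 1/31
= 103565365510297/72201776446800
≈ 1.4344

Sum = 103565365510297/72201776446800 ≈ 1.4344


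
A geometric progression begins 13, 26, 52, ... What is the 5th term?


aₙ = a₁·r^(n-1)
= 13×2^4
= 13×16
= 208

a_5 = 208


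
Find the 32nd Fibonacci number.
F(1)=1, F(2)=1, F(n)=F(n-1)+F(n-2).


Fibonacci sequence: 1, 1, 2, 3, 5, 8, 13, 21, 34, 55, 89, ...
F(32) = 2178309

F(32) = 2178309


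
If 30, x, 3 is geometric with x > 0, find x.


GM = √(30×3) = √90 = 9.4868

GM = 9.4868


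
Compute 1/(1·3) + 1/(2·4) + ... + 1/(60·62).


1/(k(k+2)) = (1/2)·(1/k - 1/(k+2)) (partial fractions)
Telescoping: Σ = (1/2)·(1 + 1/2 - 1/61 - 1/62) = 2775/3782

Sum = 2775/3782


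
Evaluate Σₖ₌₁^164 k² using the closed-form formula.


n = 164
n(n+1)(2n+1)/6 = 164×165×329/6
= 8902740/6 = 1483790

Σk² = 1483790


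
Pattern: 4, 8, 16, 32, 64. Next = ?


Pattern: powers of 2: 2ⁿ
Terms: 4, 8, 16, 32, 64
Next term = 128

Next term = 128


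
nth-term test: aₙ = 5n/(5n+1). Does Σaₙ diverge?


lim(n→∞) 5n/(5n+1) = 5/5 = 1  (divide numerator and denominator by n)
lim aₙ = 1 ≠ 0 → series DIVERGES

Diverges (lim aₙ = 1 ≠ 0)


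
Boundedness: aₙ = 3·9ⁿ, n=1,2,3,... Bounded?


aₙ = 3·9ⁿ → as n→∞, aₙ→∞ (since base 9 > 1)
No finite upper bound exists
The sequence is UNBOUNDED

Unbounded (aₙ → ∞ as n → ∞)


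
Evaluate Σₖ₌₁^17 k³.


n(n+1)/2 = 17×18/2 = 153
Σk³ = 153² = 23409

Σk³ = 23409


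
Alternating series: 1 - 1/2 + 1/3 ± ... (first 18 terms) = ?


S = 1 - 1/2 + 1/3 - 1/4 + 1/5 - 1/6 + 1/7 - 1/8 ± ...
= 0.6661
(Full series converges to +ln(2) ≈ +0.6931)

S_18 = 0.6661


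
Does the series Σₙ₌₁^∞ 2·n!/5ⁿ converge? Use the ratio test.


aₙ = 2·n!/5^n
a_{n+1}/aₙ = (n+1)!/5^(n+1) × 5^n/n!  (constant 2 cancels)
= (n+1)/5
L = lim(n→∞) (n+1)/5 = ∞
L > 1 → series DIVERGES

Diverges (ratio test: L = ∞ > 1)


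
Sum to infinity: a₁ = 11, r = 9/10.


S∞ = a₁/(1-r) = 11/(1 - 9/10)
= 11/(1/10)
= 110

S∞ = 110


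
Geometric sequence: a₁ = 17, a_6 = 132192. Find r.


r^(n-1) = aₙ/a₁
r^5 = 132192/17 = 7776
r = 7776^(1/5)
= 6

r = 6


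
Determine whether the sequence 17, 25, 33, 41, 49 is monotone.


Differences: 8, 8, 8, 8
All differences > 0 → strictly INCREASING

Monotonically increasing


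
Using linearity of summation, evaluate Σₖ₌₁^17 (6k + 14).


Σ(6k+14) = 6·Σk + 14·n
= 6·153 + 14·17
= 918 + 238 = 1156

Σ = 1156
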